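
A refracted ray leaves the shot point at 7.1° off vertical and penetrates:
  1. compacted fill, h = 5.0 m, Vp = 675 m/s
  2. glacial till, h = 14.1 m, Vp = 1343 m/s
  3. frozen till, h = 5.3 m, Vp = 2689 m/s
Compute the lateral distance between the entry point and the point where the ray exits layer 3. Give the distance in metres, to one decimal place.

p = sin θ₁/V₁ = sin 7.1°/675 = 1.8311e-04 s/m is conserved through the stack.
Layer 1: θ = 7.10°; offset = 5.0·tan 7.10° = 0.623 m.
Layer 2: sin θ = p·1343 = 0.2459 → θ = 14.24°; offset = 14.1·tan 14.24° = 3.577 m.
Layer 3: sin θ = p·2689 = 0.4924 → θ = 29.50°; offset = 5.3·tan 29.50° = 2.998 m.
Summing the layer offsets gives 7.198 m.

7.2 m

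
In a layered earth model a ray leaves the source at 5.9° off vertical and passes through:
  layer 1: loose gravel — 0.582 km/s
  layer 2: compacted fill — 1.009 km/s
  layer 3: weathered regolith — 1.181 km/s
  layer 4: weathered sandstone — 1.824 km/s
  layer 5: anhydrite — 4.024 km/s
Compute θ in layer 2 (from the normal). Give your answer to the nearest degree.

Snell's law across each interface conserves sin θ / V, so sin θ_2 = V_2·sin θ₁/V₁.
sin θ_2 = 1.009 × sin 5.9° / 0.582 = 0.1782.
θ_2 = arcsin 0.1782 = 10.27°.

10°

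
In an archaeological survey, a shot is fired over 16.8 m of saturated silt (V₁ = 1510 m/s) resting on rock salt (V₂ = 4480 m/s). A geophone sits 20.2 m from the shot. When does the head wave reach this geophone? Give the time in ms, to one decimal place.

θ_c = arcsin(V₁/V₂) = arcsin(1510/4480) = 19.70°, cos θ_c = 0.9415.
Intercept time tᵢ = 2h cos θ_c / V₁ = 2·16.8·0.9415/1510 = 0.02095 s.
t = x/V₂ + tᵢ = 20.2/4480 + 0.02095 = 0.02546 s.

25.5 ms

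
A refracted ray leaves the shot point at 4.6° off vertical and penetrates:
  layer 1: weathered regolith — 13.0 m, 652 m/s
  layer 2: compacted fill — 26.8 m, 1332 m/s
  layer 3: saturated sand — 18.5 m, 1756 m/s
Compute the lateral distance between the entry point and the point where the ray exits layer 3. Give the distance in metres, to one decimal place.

Apply Snell's law at each interface; in layer i the horizontal offset is hᵢ·tan θᵢ.
Layer 1: θ = 4.60°; offset = 13.0·tan 4.60° = 1.046 m.
Layer 2: sin θ = 1332·sin 4.6°/652 = 0.1638, θ = 9.43°; offset = 26.8·tan 9.43° = 4.451 m.
Layer 3: sin θ = 1756·sin 4.6°/652 = 0.2160, θ = 12.47°; offset = 18.5·tan 12.47° = 4.093 m.
Summing the layer offsets gives 9.590 m.

9.6 m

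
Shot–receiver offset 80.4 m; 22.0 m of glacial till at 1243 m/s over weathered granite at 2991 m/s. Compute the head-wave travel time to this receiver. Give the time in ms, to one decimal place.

θ_c = arcsin(V₁/V₂) = arcsin(1243/2991) = 24.56°, cos θ_c = 0.9096.
Intercept time tᵢ = 2h cos θ_c / V₁ = 2·22.0·0.9096/1243 = 0.03220 s.
t = x/V₂ + tᵢ = 80.4/2991 + 0.03220 = 0.05908 s.

59.1 ms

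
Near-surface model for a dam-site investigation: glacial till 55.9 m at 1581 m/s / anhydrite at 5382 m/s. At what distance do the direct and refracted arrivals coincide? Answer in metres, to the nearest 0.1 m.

θ_c = arcsin(1581/5382) = 17.08°, so cos θ_c = 0.9559 and tᵢ = 2h cos θ_c/V₁ = 0.0676 s.
At crossover x/V₁ = x/V₂ + tᵢ ⇒ x = tᵢ/(1/V₁ − 1/V₂) = 0.06759/(6.3251e-04 − 1.8580e-04) = 151.32 m.

151.3 m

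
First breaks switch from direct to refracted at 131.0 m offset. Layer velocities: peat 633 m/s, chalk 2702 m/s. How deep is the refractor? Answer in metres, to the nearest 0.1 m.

51.6 m

x_cross = 2h·√((V₂+V₁)/(V₂−V₁)) → h = x_cross / (2·√((V₂+V₁)/(V₂−V₁))).
√((V₂+V₁)/(V₂−V₁)) = √((2702+633)/(2702−633)) = 1.2696.
h = 131.0 / (2·1.2696) = 51.59 m.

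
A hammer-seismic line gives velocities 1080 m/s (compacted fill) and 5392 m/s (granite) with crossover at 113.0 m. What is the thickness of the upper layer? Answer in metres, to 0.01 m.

46.12 m

h = (x_cross/2)·√((V₂−V₁)/(V₂+V₁)).
(V₂−V₁)/(V₂+V₁) = (5392−1080)/(5392+1080) = 0.6663; √ = 0.8162.
h = (113.0/2)·0.8162 = 46.12 m.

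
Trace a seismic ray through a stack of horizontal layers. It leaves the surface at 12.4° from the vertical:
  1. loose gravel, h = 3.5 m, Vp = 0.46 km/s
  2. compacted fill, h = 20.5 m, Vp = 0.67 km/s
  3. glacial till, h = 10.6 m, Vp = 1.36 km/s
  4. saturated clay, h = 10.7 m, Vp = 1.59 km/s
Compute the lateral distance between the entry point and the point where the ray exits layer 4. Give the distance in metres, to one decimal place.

Apply Snell's law at each interface; in layer i the horizontal offset is hᵢ·tan θᵢ.
Layer 1: θ = 12.40°; offset = 3.5·tan 12.40° = 0.770 m.
Layer 2: sin θ = 0.67·sin 12.4°/0.46 = 0.3128, θ = 18.23°; offset = 20.5·tan 18.23° = 6.750 m.
Layer 3: sin θ = 1.36·sin 12.4°/0.46 = 0.6349, θ = 39.41°; offset = 10.6·tan 39.41° = 8.710 m.
Layer 4: sin θ = 1.59·sin 12.4°/0.46 = 0.7422, θ = 47.92°; offset = 10.7·tan 47.92° = 11.851 m.
Summing the layer offsets gives 28.081 m.

28.1 m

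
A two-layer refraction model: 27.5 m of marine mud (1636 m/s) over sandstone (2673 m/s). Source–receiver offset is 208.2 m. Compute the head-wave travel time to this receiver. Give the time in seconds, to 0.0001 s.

t = x/V₂ + 2h·√(V₂²−V₁²)/(V₁V₂).
√(V₂²−V₁²) = √(2673²−1636²) = 2113.9 m/s; delay term = 2·27.5·2113.9/(1636·2673) = 0.02659 s.
t = 208.2/2673 + 0.02659 = 0.10448 s.

0.1045 s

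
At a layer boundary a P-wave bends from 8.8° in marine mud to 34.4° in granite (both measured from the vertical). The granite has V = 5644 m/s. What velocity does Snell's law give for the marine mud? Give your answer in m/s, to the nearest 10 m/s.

Snell's law: sin 8.8°/V₁ = sin 34.4°/V₂.
V₁ = V₂·sin 8.8°/sin 34.4° = 5644 × 0.2708 = 1528.32 m/s.

1530 m/s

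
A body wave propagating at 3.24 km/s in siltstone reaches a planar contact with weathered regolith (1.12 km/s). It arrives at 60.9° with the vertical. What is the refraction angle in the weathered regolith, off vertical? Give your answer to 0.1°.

17.6°

sin θ₁/V₁ = sin θ₂/V₂ ⇒ sin θ₂ = 1.12·sin 60.9°/3.24 = 1.12·0.8738/3.24 = 0.3020.
θ₂ = sin⁻¹(0.3020) = 17.58° (from vertical).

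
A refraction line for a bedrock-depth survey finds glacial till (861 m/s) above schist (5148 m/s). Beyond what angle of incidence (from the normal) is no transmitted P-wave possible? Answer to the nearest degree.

At critical incidence the refracted ray runs along the interface (θ₂ = 90°), so sin θ_c = V₁/V₂.
θ_c = arcsin(861/5148) = arcsin 0.1672 = 9.63°.

10°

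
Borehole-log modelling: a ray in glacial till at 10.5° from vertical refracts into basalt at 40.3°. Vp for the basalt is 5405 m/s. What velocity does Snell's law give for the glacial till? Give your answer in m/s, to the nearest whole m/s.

1523 m/s

sin 10.5° = 0.1822; sin 40.3° = 0.6468.
V₁ = V₂·(sin θ₁/sin θ₂) = 5405·(0.1822/0.6468) = 1522.88 m/s.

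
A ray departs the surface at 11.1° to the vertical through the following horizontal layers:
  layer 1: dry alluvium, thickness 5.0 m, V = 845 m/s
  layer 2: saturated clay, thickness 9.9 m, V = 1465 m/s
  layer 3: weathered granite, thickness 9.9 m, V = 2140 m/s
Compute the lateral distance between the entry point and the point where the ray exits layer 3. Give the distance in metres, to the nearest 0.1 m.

Ray parameter p = sin 11.1° / 845 m/s = 2.2784e-04 s/m.
Layer 1: θ = 11.10°; offset = 5.0·tan 11.10° = 0.981 m.
Layer 2: sin θ = p·1465 = 0.3338 → θ = 19.50°; offset = 9.9·tan 19.50° = 3.505 m.
Layer 3: sin θ = p·2140 = 0.4876 → θ = 29.18°; offset = 9.9·tan 29.18° = 5.529 m.
Summing the layer offsets gives 10.015 m.

10.0 m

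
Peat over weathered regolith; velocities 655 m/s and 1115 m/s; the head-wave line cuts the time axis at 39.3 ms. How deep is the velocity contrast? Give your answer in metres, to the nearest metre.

θ_c = arcsin(655/1115) = 35.98°; cos θ_c = 0.8093.
tᵢ = 2h cos θ_c/V₁ ⇒ h = tᵢ·V₁/(2 cos θ_c) = 0.0393·655/(2·0.8093) = 15.90 m.

16 m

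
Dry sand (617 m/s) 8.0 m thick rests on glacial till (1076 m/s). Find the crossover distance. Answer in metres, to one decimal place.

x_cross = 2h·√((V₂+V₁)/(V₂−V₁)).
(V₂+V₁)/(V₂−V₁) = (1076+617)/(1076−617) = 3.6885; √ = 1.9205.
x_cross = 2·8.0·1.9205 = 30.73 m.

30.7 m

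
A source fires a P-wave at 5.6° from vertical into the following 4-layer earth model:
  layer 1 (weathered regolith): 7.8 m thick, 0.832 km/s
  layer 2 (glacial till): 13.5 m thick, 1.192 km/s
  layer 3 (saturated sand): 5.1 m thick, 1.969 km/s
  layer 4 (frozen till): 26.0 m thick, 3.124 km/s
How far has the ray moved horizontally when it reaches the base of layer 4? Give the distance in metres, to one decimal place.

14.1 m

Apply Snell's law at each interface; in layer i the horizontal offset is hᵢ·tan θᵢ.
Layer 1: θ = 5.60°; offset = 7.8·tan 5.60° = 0.765 m.
Layer 2: sin θ = 1.192·sin 5.6°/0.832 = 0.1398, θ = 8.04°; offset = 13.5·tan 8.04° = 1.906 m.
Layer 3: sin θ = 1.969·sin 5.6°/0.832 = 0.2309, θ = 13.35°; offset = 5.1·tan 13.35° = 1.211 m.
Layer 4: sin θ = 3.124·sin 5.6°/0.832 = 0.3664, θ = 21.49°; offset = 26.0·tan 21.49° = 10.239 m.
Σ offsets = 14.120 m.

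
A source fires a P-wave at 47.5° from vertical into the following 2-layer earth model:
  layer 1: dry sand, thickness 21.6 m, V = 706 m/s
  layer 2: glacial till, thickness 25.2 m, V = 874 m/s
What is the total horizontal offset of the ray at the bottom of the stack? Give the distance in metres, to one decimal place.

79.9 m

Apply Snell's law at each interface; in layer i the horizontal offset is hᵢ·tan θᵢ.
Layer 1: θ = 47.50°; offset = 21.6·tan 47.50° = 23.572 m.
Layer 2: sin θ = 874·sin 47.5°/706 = 0.9127, θ = 65.88°; offset = 25.2·tan 65.88° = 56.293 m.
Total horizontal offset = 79.865 m.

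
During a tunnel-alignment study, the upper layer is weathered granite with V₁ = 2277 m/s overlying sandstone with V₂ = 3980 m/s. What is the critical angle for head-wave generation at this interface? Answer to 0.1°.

34.9°

At critical incidence the refracted ray runs along the interface (θ₂ = 90°), so sin θ_c = V₁/V₂.
θ_c = arcsin(2277/3980) = arcsin 0.5721 = 34.90°.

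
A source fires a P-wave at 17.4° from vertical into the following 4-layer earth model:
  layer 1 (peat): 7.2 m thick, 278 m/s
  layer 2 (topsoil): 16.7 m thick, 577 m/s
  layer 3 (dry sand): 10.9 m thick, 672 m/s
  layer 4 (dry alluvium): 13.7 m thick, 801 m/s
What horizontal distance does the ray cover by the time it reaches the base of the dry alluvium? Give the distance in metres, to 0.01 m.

Apply Snell's law at each interface; in layer i the horizontal offset is hᵢ·tan θᵢ.
Layer 1: θ = 17.40°; offset = 7.2·tan 17.40° = 2.2563 m.
Layer 2: sin θ = 577·sin 17.4°/278 = 0.6207, θ = 38.37°; offset = 16.7·tan 38.37° = 13.2197 m.
Layer 3: sin θ = 672·sin 17.4°/278 = 0.7229, θ = 46.29°; offset = 10.9·tan 46.29° = 11.4027 m.
Layer 4: sin θ = 801·sin 17.4°/278 = 0.8616, θ = 59.50°; offset = 13.7·tan 59.50° = 23.2575 m.
Summing the layer offsets gives 50.1363 m.

50.14 m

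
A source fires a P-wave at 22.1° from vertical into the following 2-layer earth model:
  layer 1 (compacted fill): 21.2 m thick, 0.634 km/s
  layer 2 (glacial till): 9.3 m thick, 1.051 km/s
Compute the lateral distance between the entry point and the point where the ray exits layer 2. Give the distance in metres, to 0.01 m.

Apply Snell's law at each interface; in layer i the horizontal offset is hᵢ·tan θᵢ.
Layer 1: θ = 22.10°; offset = 21.2·tan 22.10° = 8.6084 m.
Layer 2: sin θ = 1.051·sin 22.1°/0.634 = 0.6237, θ = 38.59°; offset = 9.3·tan 38.59° = 7.4202 m.
Σ offsets = 16.0286 m.

16.03 m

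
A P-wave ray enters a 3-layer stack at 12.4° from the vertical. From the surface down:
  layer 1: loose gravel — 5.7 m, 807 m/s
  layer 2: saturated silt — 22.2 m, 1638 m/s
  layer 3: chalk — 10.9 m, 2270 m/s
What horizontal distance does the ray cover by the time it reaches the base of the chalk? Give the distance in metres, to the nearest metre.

Apply Snell's law at each interface; in layer i the horizontal offset is hᵢ·tan θᵢ.
Layer 1: θ = 12.40°; offset = 5.7·tan 12.40° = 1.253 m.
Layer 2: sin θ = 1638·sin 12.4°/807 = 0.4359, θ = 25.84°; offset = 22.2·tan 25.84° = 10.751 m.
Layer 3: sin θ = 2270·sin 12.4°/807 = 0.6040, θ = 37.16°; offset = 10.9·tan 37.16° = 8.261 m.
Total horizontal offset = 20.265 m.

20 m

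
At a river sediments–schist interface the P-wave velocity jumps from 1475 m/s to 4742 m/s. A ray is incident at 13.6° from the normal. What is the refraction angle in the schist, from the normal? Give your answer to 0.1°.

49.1°

sin θ₁/V₁ = sin θ₂/V₂ ⇒ sin θ₂ = 4742·sin 13.6°/1475 = 4742·0.2351/1475 = 0.7560.
θ₂ = sin⁻¹(0.7560) = 49.11° (from vertical).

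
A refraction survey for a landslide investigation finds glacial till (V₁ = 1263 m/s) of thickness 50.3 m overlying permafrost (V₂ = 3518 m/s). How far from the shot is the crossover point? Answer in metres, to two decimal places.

146.48 m

x_cross = 2h·√((V₂+V₁)/(V₂−V₁)).
(V₂+V₁)/(V₂−V₁) = (3518+1263)/(3518−1263) = 2.1202; √ = 1.4561.
x_cross = 2·50.3·1.4561 = 146.48 m.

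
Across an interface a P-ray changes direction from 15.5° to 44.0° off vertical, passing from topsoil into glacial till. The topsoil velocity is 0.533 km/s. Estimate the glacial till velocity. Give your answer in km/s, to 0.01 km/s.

1.39 km/s

Snell's law: sin 15.5°/V₁ = sin 44.0°/V₂.
V₂ = V₁·sin 44.0°/sin 15.5° = 0.533 × 2.5994 = 1.39 km/s.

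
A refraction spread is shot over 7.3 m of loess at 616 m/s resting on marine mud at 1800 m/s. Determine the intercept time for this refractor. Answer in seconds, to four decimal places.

θ_c = arcsin(V₁/V₂) = arcsin(616/1800) = 20.01°; cos θ_c = 0.9396.
tᵢ = 2h·cos θ_c / V₁ = 2·7.3·0.9396 / 616 = 0.02227 s.

0.0223 s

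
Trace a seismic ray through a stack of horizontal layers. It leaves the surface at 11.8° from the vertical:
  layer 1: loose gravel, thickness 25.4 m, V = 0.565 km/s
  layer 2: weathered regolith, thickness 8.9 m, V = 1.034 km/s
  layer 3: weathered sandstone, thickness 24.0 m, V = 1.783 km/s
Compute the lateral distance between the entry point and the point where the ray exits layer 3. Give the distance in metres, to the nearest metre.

29 m

Ray parameter p = sin 11.8° / 0.565 km/s = 3.6194e-01 s/km.
Layer 1: θ = 11.80°; offset = 25.4·tan 11.80° = 5.306 m.
Layer 2: sin θ = p·1.034 = 0.3742 → θ = 21.98°; offset = 8.9·tan 21.98° = 3.592 m.
Layer 3: sin θ = p·1.783 = 0.6453 → θ = 40.19°; offset = 24.0·tan 40.19° = 20.275 m.
Total horizontal offset = 29.173 m.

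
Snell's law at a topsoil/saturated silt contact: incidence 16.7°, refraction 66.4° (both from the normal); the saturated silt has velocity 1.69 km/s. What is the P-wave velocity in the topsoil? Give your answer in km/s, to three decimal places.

0.530 km/s

sin 16.7° = 0.2874; sin 66.4° = 0.9164.
V₁ = V₂·(sin θ₁/sin θ₂) = 1.69·(0.2874/0.9164) = 0.530 km/s.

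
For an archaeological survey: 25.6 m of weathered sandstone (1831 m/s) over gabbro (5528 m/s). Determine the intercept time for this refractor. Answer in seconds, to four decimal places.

0.0264 s

tᵢ = 2h·√(V₂²−V₁²)/(V₁V₂).
√(V₂²−V₁²) = √(5528²−1831²) = 5216.0 m/s.
tᵢ = 2·25.6·5216.0/(1831·5528) = 0.02638 s.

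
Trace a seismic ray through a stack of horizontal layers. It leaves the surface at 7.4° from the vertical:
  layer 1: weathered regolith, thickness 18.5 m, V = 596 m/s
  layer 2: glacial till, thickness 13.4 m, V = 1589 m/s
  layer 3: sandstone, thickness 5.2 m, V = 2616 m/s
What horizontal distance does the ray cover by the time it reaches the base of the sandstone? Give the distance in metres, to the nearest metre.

Apply Snell's law at each interface; in layer i the horizontal offset is hᵢ·tan θᵢ.
Layer 1: θ = 7.40°; offset = 18.5·tan 7.40° = 2.403 m.
Layer 2: sin θ = 1589·sin 7.4°/596 = 0.3434, θ = 20.08°; offset = 13.4·tan 20.08° = 4.899 m.
Layer 3: sin θ = 2616·sin 7.4°/596 = 0.5653, θ = 34.42°; offset = 5.2·tan 34.42° = 3.564 m.
Total horizontal offset = 10.866 m.

11 m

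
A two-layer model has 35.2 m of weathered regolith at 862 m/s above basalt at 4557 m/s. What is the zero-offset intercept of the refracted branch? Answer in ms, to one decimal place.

tᵢ = 2h·√(V₂²−V₁²)/(V₁V₂).
√(V₂²−V₁²) = √(4557²−862²) = 4474.7 m/s.
tᵢ = 2·35.2·4474.7/(862·4557) = 0.08020 s.

80.2 ms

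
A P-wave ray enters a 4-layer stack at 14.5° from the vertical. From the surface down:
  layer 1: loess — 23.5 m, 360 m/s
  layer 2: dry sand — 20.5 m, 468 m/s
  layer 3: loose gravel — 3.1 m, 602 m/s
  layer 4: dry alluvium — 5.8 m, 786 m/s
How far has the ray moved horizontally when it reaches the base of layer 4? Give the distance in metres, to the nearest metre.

Ray parameter p = sin 14.5° / 360 m/s = 6.9550e-04 s/m.
Layer 1: θ = 14.50°; offset = 23.5·tan 14.50° = 6.078 m.
Layer 2: sin θ = p·468 = 0.3255 → θ = 19.00°; offset = 20.5·tan 19.00° = 7.057 m.
Layer 3: sin θ = p·602 = 0.4187 → θ = 24.75°; offset = 3.1·tan 24.75° = 1.429 m.
Layer 4: sin θ = p·786 = 0.5467 → θ = 33.14°; offset = 5.8·tan 33.14° = 3.787 m.
Σ offsets = 18.350 m.

18 m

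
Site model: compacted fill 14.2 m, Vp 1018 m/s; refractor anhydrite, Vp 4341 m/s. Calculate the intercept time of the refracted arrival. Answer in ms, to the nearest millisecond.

tᵢ = 2h·√(V₂²−V₁²)/(V₁V₂).
√(V₂²−V₁²) = √(4341²−1018²) = 4219.9 m/s.
tᵢ = 2·14.2·4219.9/(1018·4341) = 0.02712 s.

27 ms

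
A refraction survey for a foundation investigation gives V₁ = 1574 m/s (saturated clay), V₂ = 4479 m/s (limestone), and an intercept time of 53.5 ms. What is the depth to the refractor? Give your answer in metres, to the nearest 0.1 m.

45.0 m

h = tᵢ·V₁·V₂ / (2·√(V₂²−V₁²)).
√(V₂²−V₁²) = √(4479² − 1574²) = 4193.3 m/s.
h = 0.0535 s × 1574 × 4479 / (2 × 4193.3) = 44.97 m.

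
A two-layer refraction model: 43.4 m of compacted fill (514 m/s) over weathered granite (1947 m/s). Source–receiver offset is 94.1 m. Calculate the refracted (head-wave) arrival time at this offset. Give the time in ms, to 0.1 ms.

t = x/V₂ + 2h·√(V₂²−V₁²)/(V₁V₂).
√(V₂²−V₁²) = √(1947²−514²) = 1877.9 m/s; delay term = 2·43.4·1877.9/(514·1947) = 0.16288 s.
t = 94.1/1947 + 0.16288 = 0.21121 s.

211.2 ms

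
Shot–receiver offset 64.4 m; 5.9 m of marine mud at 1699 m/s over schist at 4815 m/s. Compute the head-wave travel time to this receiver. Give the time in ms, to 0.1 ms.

θ_c = arcsin(V₁/V₂) = arcsin(1699/4815) = 20.66°, cos θ_c = 0.9357.
Intercept time tᵢ = 2h cos θ_c / V₁ = 2·5.9·0.9357/1699 = 0.00650 s.
t = x/V₂ + tᵢ = 64.4/4815 + 0.00650 = 0.01987 s.

19.9 ms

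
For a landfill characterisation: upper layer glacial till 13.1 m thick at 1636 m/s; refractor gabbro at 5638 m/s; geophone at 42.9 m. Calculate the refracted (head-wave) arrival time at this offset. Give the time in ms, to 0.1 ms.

22.9 ms

θ_c = arcsin(V₁/V₂) = arcsin(1636/5638) = 16.87°, cos θ_c = 0.9570.
Intercept time tᵢ = 2h cos θ_c / V₁ = 2·13.1·0.9570/1636 = 0.01533 s.
t = x/V₂ + tᵢ = 42.9/5638 + 0.01533 = 0.02293 s.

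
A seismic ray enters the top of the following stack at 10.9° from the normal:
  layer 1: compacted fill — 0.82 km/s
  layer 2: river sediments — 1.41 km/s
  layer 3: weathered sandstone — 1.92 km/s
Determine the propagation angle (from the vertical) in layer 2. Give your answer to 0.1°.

19.0°

Snell's law across each interface conserves sin θ / V, so sin θ_2 = V_2·sin θ₁/V₁.
sin θ_2 = 1.41 × sin 10.9° / 0.82 = 0.3252.
θ_2 = 18.97° from the vertical.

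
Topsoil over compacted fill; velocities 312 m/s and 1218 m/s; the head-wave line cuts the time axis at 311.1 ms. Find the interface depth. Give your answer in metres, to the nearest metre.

h = tᵢ·V₁·V₂ / (2·√(V₂²−V₁²)).
√(V₂²−V₁²) = √(1218² − 312²) = 1177.4 m/s.
h = 0.3111 s × 312 × 1218 / (2 × 1177.4) = 50.21 m.

50 m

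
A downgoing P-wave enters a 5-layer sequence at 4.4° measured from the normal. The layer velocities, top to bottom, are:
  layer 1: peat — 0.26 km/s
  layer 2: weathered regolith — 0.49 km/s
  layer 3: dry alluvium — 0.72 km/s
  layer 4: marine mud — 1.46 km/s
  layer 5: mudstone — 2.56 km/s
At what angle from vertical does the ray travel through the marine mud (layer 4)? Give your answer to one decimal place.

Snell's law across each interface conserves sin θ / V, so sin θ_4 = V_4·sin θ₁/V₁.
sin θ_4 = 1.46 × sin 4.4° / 0.26 = 0.4308.
θ_4 = 25.52° from the vertical.

25.5°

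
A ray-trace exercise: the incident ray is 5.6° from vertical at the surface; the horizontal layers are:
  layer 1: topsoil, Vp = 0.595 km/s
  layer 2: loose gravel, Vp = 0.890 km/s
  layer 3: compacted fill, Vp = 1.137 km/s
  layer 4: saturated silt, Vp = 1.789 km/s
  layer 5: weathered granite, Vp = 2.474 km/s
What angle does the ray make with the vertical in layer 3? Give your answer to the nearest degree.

11°

Snell's law across each interface conserves sin θ / V, so sin θ_3 = V_3·sin θ₁/V₁.
sin θ_3 = 1.137 × sin 5.6° / 0.595 = 0.1865.
θ_3 = 10.75° from the vertical.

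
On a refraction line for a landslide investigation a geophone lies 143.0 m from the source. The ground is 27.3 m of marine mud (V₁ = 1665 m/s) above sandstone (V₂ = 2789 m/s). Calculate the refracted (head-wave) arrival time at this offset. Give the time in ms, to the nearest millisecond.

θ_c = arcsin(V₁/V₂) = arcsin(1665/2789) = 36.65°, cos θ_c = 0.8023.
Intercept time tᵢ = 2h cos θ_c / V₁ = 2·27.3·0.8023/1665 = 0.02631 s.
t = x/V₂ + tᵢ = 143.0/2789 + 0.02631 = 0.07758 s.

78 ms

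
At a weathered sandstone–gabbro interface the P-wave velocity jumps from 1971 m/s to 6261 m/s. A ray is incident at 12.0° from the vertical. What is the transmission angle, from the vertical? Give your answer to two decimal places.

sin θ₁/V₁ = sin θ₂/V₂ ⇒ sin θ₂ = 6261·sin 12.0°/1971 = 6261·0.2079/1971 = 0.6604.
θ₂ = sin⁻¹(0.6604) = 41.33° (from vertical).

41.33°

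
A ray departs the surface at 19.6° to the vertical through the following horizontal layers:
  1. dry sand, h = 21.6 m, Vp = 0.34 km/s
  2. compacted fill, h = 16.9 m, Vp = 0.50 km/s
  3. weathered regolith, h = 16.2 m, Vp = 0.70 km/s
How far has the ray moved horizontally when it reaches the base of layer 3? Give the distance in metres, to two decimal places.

32.75 m

Ray parameter p = sin 19.6° / 0.34 km/s = 9.8662e-01 s/km.
Layer 1: θ = 19.60°; offset = 21.6·tan 19.60° = 7.6914 m.
Layer 2: sin θ = p·0.50 = 0.4933 → θ = 29.56°; offset = 16.9·tan 29.56° = 9.5843 m.
Layer 3: sin θ = p·0.70 = 0.6906 → θ = 43.68°; offset = 16.2·tan 43.68° = 15.4705 m.
Summing the layer offsets gives 32.7462 m.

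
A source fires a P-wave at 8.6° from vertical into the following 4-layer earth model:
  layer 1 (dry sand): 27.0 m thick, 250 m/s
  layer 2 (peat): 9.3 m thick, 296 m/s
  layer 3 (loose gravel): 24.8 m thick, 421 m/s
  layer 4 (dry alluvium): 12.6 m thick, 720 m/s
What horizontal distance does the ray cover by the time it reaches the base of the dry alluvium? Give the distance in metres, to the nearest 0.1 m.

Apply Snell's law at each interface; in layer i the horizontal offset is hᵢ·tan θᵢ.
Layer 1: θ = 8.60°; offset = 27.0·tan 8.60° = 4.083 m.
Layer 2: sin θ = 296·sin 8.6°/250 = 0.1770, θ = 10.20°; offset = 9.3·tan 10.20° = 1.673 m.
Layer 3: sin θ = 421·sin 8.6°/250 = 0.2518, θ = 14.59°; offset = 24.8·tan 14.59° = 6.453 m.
Layer 4: sin θ = 720·sin 8.6°/250 = 0.4307, θ = 25.51°; offset = 12.6·tan 25.51° = 6.012 m.
Σ offsets = 18.222 m.

18.2 m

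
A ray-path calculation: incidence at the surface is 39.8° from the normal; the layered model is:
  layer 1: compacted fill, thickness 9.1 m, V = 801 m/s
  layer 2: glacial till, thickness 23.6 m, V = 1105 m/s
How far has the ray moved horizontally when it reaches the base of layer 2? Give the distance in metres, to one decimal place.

Apply Snell's law at each interface; in layer i the horizontal offset is hᵢ·tan θᵢ.
Layer 1: θ = 39.80°; offset = 9.1·tan 39.80° = 7.582 m.
Layer 2: sin θ = 1105·sin 39.8°/801 = 0.8830, θ = 62.01°; offset = 23.6·tan 62.01° = 44.408 m.
Summing the layer offsets gives 51.990 m.

52.0 m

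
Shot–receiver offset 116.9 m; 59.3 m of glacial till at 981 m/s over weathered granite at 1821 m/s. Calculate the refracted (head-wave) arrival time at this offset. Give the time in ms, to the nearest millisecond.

166 ms

t = x/V₂ + 2h·√(V₂²−V₁²)/(V₁V₂).
√(V₂²−V₁²) = √(1821²−981²) = 1534.2 m/s; delay term = 2·59.3·1534.2/(981·1821) = 0.10185 s.
t = 116.9/1821 + 0.10185 = 0.16605 s.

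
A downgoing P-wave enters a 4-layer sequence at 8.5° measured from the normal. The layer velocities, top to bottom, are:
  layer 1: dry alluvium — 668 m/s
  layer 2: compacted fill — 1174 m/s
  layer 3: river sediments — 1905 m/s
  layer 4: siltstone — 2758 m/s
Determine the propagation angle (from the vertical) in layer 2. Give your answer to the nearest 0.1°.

15.1°

Ray parameter p = sin 8.5° / 668 = 2.2127e-04 s/m.
sin θ_2 = p·V_2 = 2.2127e-04 × 1174 = 0.2598.
θ_2 = arcsin 0.2598 = 15.06°.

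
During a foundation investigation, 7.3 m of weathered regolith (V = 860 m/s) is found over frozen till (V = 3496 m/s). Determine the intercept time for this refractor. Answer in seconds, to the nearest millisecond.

0.016 s

θ_c = arcsin(V₁/V₂) = arcsin(860/3496) = 14.24°; cos θ_c = 0.9693.
tᵢ = 2h·cos θ_c / V₁ = 2·7.3·0.9693 / 860 = 0.01646 s.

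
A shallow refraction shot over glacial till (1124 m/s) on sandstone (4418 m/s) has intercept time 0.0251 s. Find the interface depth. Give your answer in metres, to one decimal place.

θ_c = arcsin(1124/4418) = 14.74°; cos θ_c = 0.9671.
tᵢ = 2h cos θ_c/V₁ ⇒ h = tᵢ·V₁/(2 cos θ_c) = 0.0251·1124/(2·0.9671) = 14.59 m.

14.6 m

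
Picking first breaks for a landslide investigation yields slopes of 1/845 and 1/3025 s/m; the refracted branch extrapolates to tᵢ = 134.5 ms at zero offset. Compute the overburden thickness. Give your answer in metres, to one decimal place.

θ_c = arcsin(845/3025) = 16.22°; cos θ_c = 0.9602.
tᵢ = 2h cos θ_c/V₁ ⇒ h = tᵢ·V₁/(2 cos θ_c) = 0.1345·845/(2·0.9602) = 59.18 m.

59.2 m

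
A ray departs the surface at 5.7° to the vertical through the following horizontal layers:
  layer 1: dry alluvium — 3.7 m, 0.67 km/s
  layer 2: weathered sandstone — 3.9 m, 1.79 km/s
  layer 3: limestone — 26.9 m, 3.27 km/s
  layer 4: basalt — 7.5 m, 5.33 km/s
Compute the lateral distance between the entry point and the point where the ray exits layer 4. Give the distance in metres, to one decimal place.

Apply Snell's law at each interface; in layer i the horizontal offset is hᵢ·tan θᵢ.
Layer 1: θ = 5.70°; offset = 3.7·tan 5.70° = 0.369 m.
Layer 2: sin θ = 1.79·sin 5.7°/0.67 = 0.2653, θ = 15.39°; offset = 3.9·tan 15.39° = 1.073 m.
Layer 3: sin θ = 3.27·sin 5.7°/0.67 = 0.4847, θ = 29.00°; offset = 26.9·tan 29.00° = 14.908 m.
Layer 4: sin θ = 5.33·sin 5.7°/0.67 = 0.7901, θ = 52.20°; offset = 7.5·tan 52.20° = 9.668 m.
Total horizontal offset = 26.018 m.

26.0 m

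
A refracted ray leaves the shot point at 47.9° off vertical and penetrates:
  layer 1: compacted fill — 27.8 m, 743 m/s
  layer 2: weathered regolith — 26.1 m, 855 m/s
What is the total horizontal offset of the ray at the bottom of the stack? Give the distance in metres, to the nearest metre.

74 m

p = sin θ₁/V₁ = sin 47.9°/743 = 9.9862e-04 s/m is conserved through the stack.
Layer 1: θ = 47.90°; offset = 27.8·tan 47.90° = 30.767 m.
Layer 2: sin θ = p·855 = 0.8538 → θ = 58.63°; offset = 26.1·tan 58.63° = 42.809 m.
Total horizontal offset = 73.576 m.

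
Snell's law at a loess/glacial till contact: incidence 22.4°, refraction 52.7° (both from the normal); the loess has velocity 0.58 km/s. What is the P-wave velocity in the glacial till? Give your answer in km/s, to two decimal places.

1.21 km/s

Snell's law: sin 22.4°/V₁ = sin 52.7°/V₂.
V₂ = V₁·sin 52.7°/sin 22.4° = 0.58 × 2.0875 = 1.21 km/s.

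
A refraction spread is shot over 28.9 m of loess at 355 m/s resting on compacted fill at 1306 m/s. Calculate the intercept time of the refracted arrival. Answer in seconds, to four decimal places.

0.1567 s

tᵢ = 2h·√(V₂²−V₁²)/(V₁V₂).
√(V₂²−V₁²) = √(1306²−355²) = 1256.8 m/s.
tᵢ = 2·28.9·1256.8/(355·1306) = 0.15669 s.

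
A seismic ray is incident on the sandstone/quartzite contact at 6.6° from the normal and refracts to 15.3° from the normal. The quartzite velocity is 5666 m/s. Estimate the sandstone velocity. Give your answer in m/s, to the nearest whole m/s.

2468 m/s

sin 6.6° = 0.1149; sin 15.3° = 0.2639.
V₁ = V₂·(sin θ₁/sin θ₂) = 5666·(0.1149/0.2639) = 2467.98 m/s.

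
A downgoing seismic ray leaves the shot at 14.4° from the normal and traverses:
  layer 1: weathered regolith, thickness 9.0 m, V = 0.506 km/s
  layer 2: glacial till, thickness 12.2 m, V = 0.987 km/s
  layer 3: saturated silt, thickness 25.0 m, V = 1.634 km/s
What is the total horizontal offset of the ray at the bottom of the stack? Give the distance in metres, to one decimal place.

42.8 m

Apply Snell's law at each interface; in layer i the horizontal offset is hᵢ·tan θᵢ.
Layer 1: θ = 14.40°; offset = 9.0·tan 14.40° = 2.311 m.
Layer 2: sin θ = 0.987·sin 14.4°/0.506 = 0.4851, θ = 29.02°; offset = 12.2·tan 29.02° = 6.768 m.
Layer 3: sin θ = 1.634·sin 14.4°/0.506 = 0.8031, θ = 53.43°; offset = 25.0·tan 53.43° = 33.694 m.
Total horizontal offset = 42.772 m.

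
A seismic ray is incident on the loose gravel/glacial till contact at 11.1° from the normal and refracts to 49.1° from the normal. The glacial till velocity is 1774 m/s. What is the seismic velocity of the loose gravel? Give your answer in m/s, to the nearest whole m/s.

452 m/s

Snell's law: sin 11.1°/V₁ = sin 49.1°/V₂.
V₁ = V₂·sin 11.1°/sin 49.1° = 1774 × 0.2547 = 451.85 m/s.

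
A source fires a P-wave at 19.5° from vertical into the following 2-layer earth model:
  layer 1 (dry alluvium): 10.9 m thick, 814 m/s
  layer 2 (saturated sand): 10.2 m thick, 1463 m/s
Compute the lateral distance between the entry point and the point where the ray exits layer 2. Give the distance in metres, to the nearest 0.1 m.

p = sin θ₁/V₁ = sin 19.5°/814 = 4.1008e-04 s/m is conserved through the stack.
Layer 1: θ = 19.50°; offset = 10.9·tan 19.50° = 3.860 m.
Layer 2: sin θ = p·1463 = 0.6000 → θ = 36.87°; offset = 10.2·tan 36.87° = 7.649 m.
Summing the layer offsets gives 11.509 m.

11.5 m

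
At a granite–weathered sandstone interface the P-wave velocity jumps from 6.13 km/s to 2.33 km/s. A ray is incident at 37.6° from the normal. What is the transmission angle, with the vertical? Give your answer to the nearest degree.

Snell's law: sin θ₂ = (V₂/V₁)·sin θ₁ = (2.33/6.13)·sin 37.6° = 0.2319.
θ₂ = sin⁻¹(0.2319) = 13.41° (from vertical).

13°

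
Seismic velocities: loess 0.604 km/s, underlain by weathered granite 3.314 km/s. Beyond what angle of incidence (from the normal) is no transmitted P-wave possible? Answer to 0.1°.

10.5°

At critical incidence the refracted ray runs along the interface (θ₂ = 90°), so sin θ_c = V₁/V₂.
θ_c = arcsin(0.604/3.314) = arcsin 0.1823 = 10.50°.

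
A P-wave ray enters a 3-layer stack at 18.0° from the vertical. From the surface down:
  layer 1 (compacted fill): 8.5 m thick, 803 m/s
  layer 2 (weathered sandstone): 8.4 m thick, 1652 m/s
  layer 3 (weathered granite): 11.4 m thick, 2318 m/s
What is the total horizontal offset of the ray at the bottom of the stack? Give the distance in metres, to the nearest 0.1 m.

32.2 m

Apply Snell's law at each interface; in layer i the horizontal offset is hᵢ·tan θᵢ.
Layer 1: θ = 18.00°; offset = 8.5·tan 18.00° = 2.762 m.
Layer 2: sin θ = 1652·sin 18.0°/803 = 0.6357, θ = 39.47°; offset = 8.4·tan 39.47° = 6.918 m.
Layer 3: sin θ = 2318·sin 18.0°/803 = 0.8920, θ = 63.13°; offset = 11.4·tan 63.13° = 22.499 m.
Summing the layer offsets gives 32.179 m.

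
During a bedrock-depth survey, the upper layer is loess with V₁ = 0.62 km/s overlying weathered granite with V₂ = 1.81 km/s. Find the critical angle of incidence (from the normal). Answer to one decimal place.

20.0°

At critical incidence the refracted ray runs along the interface (θ₂ = 90°), so sin θ_c = V₁/V₂.
θ_c = arcsin(0.62/1.81) = arcsin 0.3425 = 20.03°.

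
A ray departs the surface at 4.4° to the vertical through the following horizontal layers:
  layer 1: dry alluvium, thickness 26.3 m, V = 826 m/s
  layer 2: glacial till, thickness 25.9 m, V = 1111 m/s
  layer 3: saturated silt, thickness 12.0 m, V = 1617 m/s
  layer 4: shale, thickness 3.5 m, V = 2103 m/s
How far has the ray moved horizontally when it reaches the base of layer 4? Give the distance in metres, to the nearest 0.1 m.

Apply Snell's law at each interface; in layer i the horizontal offset is hᵢ·tan θᵢ.
Layer 1: θ = 4.40°; offset = 26.3·tan 4.40° = 2.024 m.
Layer 2: sin θ = 1111·sin 4.4°/826 = 0.1032, θ = 5.92°; offset = 25.9·tan 5.92° = 2.687 m.
Layer 3: sin θ = 1617·sin 4.4°/826 = 0.1502, θ = 8.64°; offset = 12.0·tan 8.64° = 1.823 m.
Layer 4: sin θ = 2103·sin 4.4°/826 = 0.1953, θ = 11.26°; offset = 3.5·tan 11.26° = 0.697 m.
Summing the layer offsets gives 7.231 m.

7.2 m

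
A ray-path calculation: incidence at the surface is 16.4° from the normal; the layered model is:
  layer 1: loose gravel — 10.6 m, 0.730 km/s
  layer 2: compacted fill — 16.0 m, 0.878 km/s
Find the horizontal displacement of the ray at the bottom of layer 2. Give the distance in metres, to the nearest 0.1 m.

8.9 m

Apply Snell's law at each interface; in layer i the horizontal offset is hᵢ·tan θᵢ.
Layer 1: θ = 16.40°; offset = 10.6·tan 16.40° = 3.120 m.
Layer 2: sin θ = 0.878·sin 16.4°/0.730 = 0.3396, θ = 19.85°; offset = 16.0·tan 19.85° = 5.777 m.
Total horizontal offset = 8.896 m.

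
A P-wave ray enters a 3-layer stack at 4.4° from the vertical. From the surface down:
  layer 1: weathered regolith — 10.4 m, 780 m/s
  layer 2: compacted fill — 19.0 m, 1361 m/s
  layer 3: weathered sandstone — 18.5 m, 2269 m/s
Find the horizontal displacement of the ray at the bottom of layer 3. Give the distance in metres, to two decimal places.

Ray parameter p = sin 4.4° / 780 m/s = 9.8358e-05 s/m.
Layer 1: θ = 4.40°; offset = 10.4·tan 4.40° = 0.8002 m.
Layer 2: sin θ = p·1361 = 0.1339 → θ = 7.69°; offset = 19.0·tan 7.69° = 2.5665 m.
Layer 3: sin θ = p·2269 = 0.2232 → θ = 12.90°; offset = 18.5·tan 12.90° = 4.2355 m.
Total horizontal offset = 7.6023 m.

7.60 m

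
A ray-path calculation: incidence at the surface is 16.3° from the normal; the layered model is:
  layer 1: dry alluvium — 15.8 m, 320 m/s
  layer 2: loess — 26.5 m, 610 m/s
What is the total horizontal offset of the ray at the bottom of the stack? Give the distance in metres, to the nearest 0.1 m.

21.4 m

Apply Snell's law at each interface; in layer i the horizontal offset is hᵢ·tan θᵢ.
Layer 1: θ = 16.30°; offset = 15.8·tan 16.30° = 4.620 m.
Layer 2: sin θ = 610·sin 16.3°/320 = 0.5350, θ = 32.35°; offset = 26.5·tan 32.35° = 16.782 m.
Σ offsets = 21.402 m.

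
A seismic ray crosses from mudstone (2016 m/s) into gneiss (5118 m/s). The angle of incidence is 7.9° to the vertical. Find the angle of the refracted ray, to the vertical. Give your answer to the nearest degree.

20°

sin θ₁/V₁ = sin θ₂/V₂ ⇒ sin θ₂ = 5118·sin 7.9°/2016 = 5118·0.1374/2016 = 0.3489.
θ₂ = arcsin 0.3489 = 20.42° from the normal.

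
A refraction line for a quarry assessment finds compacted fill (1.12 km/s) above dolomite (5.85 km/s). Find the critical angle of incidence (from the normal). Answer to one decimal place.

11.0°

At critical incidence the refracted ray runs along the interface (θ₂ = 90°), so sin θ_c = V₁/V₂.
θ_c = arcsin(1.12/5.85) = arcsin 0.1915 = 11.04°.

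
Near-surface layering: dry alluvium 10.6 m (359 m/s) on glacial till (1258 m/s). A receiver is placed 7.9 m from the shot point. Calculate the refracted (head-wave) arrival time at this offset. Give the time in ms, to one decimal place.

θ_c = arcsin(V₁/V₂) = arcsin(359/1258) = 16.58°, cos θ_c = 0.9584.
Intercept time tᵢ = 2h cos θ_c / V₁ = 2·10.6·0.9584/359 = 0.05660 s.
t = x/V₂ + tᵢ = 7.9/1258 + 0.05660 = 0.06288 s.

62.9 ms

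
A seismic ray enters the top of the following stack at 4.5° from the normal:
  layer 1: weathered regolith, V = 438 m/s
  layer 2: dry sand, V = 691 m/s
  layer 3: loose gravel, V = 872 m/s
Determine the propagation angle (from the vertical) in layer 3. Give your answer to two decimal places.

8.99°

Ray parameter p = sin 4.5° / 438 = 1.7913e-04 s/m.
sin θ_3 = p·V_3 = 1.7913e-04 × 872 = 0.1562.
θ_3 = arcsin 0.1562 = 8.99°.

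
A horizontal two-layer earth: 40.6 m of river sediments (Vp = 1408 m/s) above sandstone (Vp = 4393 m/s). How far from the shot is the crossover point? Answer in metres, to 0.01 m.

113.20 m

θ_c = arcsin(1408/4393) = 18.69°, so cos θ_c = 0.9472 and tᵢ = 2h cos θ_c/V₁ = 0.0546 s.
At crossover x/V₁ = x/V₂ + tᵢ ⇒ x = tᵢ/(1/V₁ − 1/V₂) = 0.05463/(7.1023e-04 − 2.2763e-04) = 113.20 m.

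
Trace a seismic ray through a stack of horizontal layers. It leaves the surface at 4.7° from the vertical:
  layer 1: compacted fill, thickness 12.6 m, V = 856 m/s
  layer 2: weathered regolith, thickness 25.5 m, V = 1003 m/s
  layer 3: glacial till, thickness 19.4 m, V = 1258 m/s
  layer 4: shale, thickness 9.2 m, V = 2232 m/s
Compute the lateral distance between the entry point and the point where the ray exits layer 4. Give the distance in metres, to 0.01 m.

Apply Snell's law at each interface; in layer i the horizontal offset is hᵢ·tan θᵢ.
Layer 1: θ = 4.70°; offset = 12.6·tan 4.70° = 1.0359 m.
Layer 2: sin θ = 1003·sin 4.7°/856 = 0.0960, θ = 5.51°; offset = 25.5·tan 5.51° = 2.4596 m.
Layer 3: sin θ = 1258·sin 4.7°/856 = 0.1204, θ = 6.92°; offset = 19.4·tan 6.92° = 2.3533 m.
Layer 4: sin θ = 2232·sin 4.7°/856 = 0.2137, θ = 12.34°; offset = 9.2·tan 12.34° = 2.0121 m.
Σ offsets = 7.8608 m.

7.86 m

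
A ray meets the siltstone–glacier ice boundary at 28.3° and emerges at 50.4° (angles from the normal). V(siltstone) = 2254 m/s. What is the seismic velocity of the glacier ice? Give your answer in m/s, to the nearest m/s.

Snell's law: sin 28.3°/V₁ = sin 50.4°/V₂.
V₂ = V₁·sin 50.4°/sin 28.3° = 2254 × 1.6253 = 3663.32 m/s.

3663 m/s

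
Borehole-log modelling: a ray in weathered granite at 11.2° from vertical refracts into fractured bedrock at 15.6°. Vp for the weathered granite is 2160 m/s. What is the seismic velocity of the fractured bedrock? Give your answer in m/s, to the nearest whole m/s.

2991 m/s

Snell's law: sin 11.2°/V₁ = sin 15.6°/V₂.
V₂ = V₁·sin 15.6°/sin 11.2° = 2160 × 1.3845 = 2990.55 m/s.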